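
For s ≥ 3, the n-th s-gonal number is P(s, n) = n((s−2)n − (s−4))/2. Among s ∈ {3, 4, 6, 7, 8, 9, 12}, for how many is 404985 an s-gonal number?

1

s = 3: P(3, 899) = 404550 and P(3, 900) = 405450; 404985 is not s-gonal.
s = 4: P(4, 636) = 404496 and P(4, 637) = 405769; 404985 is not s-gonal.
s = 6: P(6, 450) = 404550 and P(6, 451) = 406351; 404985 is not s-gonal.
s = 7: P(7, 402) = 403407 and P(7, 403) = 405418; 404985 is not s-gonal.
s = 8: P(8, 367) = 403333 and P(8, 368) = 405536; 404985 is not s-gonal.
s = 9: P(9, 340) = 403750 and P(9, 341) = 406131; 404985 is not s-gonal.
s = 12: P(12, 285) = 404985. ✓
Hits: s ∈ {12} → 1.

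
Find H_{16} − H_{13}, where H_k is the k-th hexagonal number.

171

16·(2·16 − 1) = 496 and 13·(2·13 − 1) = 325.
Difference: 496 − 325 = 171.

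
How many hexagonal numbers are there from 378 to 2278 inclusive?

21

The n-th hexagonal number is n(2n−1).
Smallest index with value ≥ 378: n = 14 (giving 378).
Largest index with value ≤ 2278: n = 34 (giving 2278).
Indices 14 through 34: 21 terms.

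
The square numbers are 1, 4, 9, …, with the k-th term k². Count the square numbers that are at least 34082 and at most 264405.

330

The n-th square number is n².
Smallest index with value ≥ 34082: n = 185 (giving 34225).
Largest index with value ≤ 264405: n = 514 (giving 264196).
Indices 185 through 514: 330 terms.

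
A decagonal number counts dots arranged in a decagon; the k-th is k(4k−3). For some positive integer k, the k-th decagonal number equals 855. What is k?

15

Set n(4n−3) = 855, giving 4n² − 3n − 855 = 0.
The discriminant is 9 + 16·855 = 13689, and √13689 = 117.
So n = (3 + 117) / 8 = 120/8 = 15.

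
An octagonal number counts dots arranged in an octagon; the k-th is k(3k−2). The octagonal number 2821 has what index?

Set n(3n−2) = 2821, giving 3n² − 2n − 2821 = 0.
The discriminant is 4 + 12·2821 = 33856, and √33856 = 184.
So n = (2 + 184) / 6 = 186/6 = 31.
Check: 31·(3·31 − 2) = 2821. ✓

31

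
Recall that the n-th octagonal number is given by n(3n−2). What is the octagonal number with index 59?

10325

The 59th octagonal number is n(3n−2) with n = 59.
59·(3·59 − 2) = 59·175 = 10325.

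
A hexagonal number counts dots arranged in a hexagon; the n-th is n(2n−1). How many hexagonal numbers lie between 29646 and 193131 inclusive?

The n-th hexagonal number is n(2n−1).
Smallest index with value ≥ 29646: n = 122 (giving 29646).
Largest index with value ≤ 193131: n = 311 (giving 193131).
Indices 122 through 311: 190 terms.

190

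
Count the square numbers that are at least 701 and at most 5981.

51

The n-th square number is n².
Smallest index with value ≥ 701: n = 27 (giving 729).
Largest index with value ≤ 5981: n = 77 (giving 5929).
Indices 27 through 77: 51 terms.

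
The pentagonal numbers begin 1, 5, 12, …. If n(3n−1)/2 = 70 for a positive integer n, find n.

7

Set n(3n−1)/2 = 70, giving 3n² − n − 140 = 0.
The discriminant is 1 + 24·70 = 1681, and √1681 = 41.
So n = (1 + 41) / 6 = 42/6 = 7.
Check: 7·(3·7 − 1)/2 = 70. ✓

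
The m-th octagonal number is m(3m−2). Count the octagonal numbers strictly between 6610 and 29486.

The n-th octagonal number is n(3n−2).
Smallest index with value > 6610: n = 48 (giving 6816).
Largest index with value < 29486: n = 99 (giving 29205).
Indices 48 through 99: 52 terms.

52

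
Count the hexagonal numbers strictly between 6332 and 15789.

33

The n-th hexagonal number is n(2n−1).
Smallest index with value > 6332: n = 57 (giving 6441).
Largest index with value < 15789: n = 89 (giving 15753).
Indices 57 through 89: 33 terms.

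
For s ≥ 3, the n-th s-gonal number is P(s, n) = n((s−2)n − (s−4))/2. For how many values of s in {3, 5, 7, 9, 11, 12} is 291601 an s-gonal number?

1

s = 3: P(3, 763) = 291466 and P(3, 764) = 292230; 291601 is not s-gonal.
s = 5: P(5, 441) = 291501 and P(5, 442) = 292825; 291601 is not s-gonal.
s = 7: P(7, 341) = 290191 and P(7, 342) = 291897; 291601 is not s-gonal.
s = 9: P(9, 289) = 291601. ✓
s = 11: P(11, 254) = 289433 and P(11, 255) = 291720; 291601 is not s-gonal.
s = 12: P(12, 241) = 289441 and P(12, 242) = 291852; 291601 is not s-gonal.
Hits: s ∈ {9} → 1.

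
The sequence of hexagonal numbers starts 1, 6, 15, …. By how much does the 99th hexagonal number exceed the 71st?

9492

99·(2·99 − 1) = 19503 and 71·(2·71 − 1) = 10011.
Difference: 19503 − 10011 = 9492.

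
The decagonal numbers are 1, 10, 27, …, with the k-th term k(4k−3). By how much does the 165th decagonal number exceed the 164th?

1313

Consecutive decagonal numbers differ by 8n − 7: here 8·165 − 7 = 1313.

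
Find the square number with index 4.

16

The 4th square number is n² with n = 4.
4² = 16.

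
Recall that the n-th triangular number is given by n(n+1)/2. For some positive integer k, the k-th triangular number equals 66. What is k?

Set n(n+1)/2 = 66, giving n² + n − 132 = 0.
The discriminant is 1 + 8·66 = 529, and √529 = 23.
So n = (-1 + 23) / 2 = 22/2 = 11.

11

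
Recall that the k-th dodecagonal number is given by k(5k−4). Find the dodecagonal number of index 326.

The 326th dodecagonal number is n(5n−4) with n = 326.
326·(5·326 − 4) = 326·1626 = 530076.

530076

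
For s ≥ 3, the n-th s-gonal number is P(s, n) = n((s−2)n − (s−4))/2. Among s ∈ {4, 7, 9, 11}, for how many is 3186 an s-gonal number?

s = 4: P(4, 56) = 3136 and P(4, 57) = 3249; 3186 is not s-gonal.
s = 7: P(7, 36) = 3186. ✓
s = 9: P(9, 30) = 3075 and P(9, 31) = 3286; 3186 is not s-gonal.
s = 11: P(11, 27) = 3186. ✓
Hits: s ∈ {7, 11} → 2.

2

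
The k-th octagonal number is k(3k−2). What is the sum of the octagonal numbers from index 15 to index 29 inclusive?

Σ i(3i−2) = 3Σi² − 2Σi over i = 15..29.
Σi = 435 − 105 = 330 and Σi² = 8555 − 1015 = 7540.
3·7540 − 2·330 = 21960.

21960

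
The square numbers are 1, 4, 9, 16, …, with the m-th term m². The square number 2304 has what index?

48

We need n² = 2304, so n = √2304 = 48.
Check: 48² = 2304. ✓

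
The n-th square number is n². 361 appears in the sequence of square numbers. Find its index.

19

We need n² = 361, so n = √361 = 19.
Check: 19² = 361. ✓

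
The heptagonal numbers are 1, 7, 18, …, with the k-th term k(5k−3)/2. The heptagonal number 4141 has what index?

41

Set n(5n−3)/2 = 4141, giving 5n² − 3n − 8282 = 0.
The discriminant is 9 + 40·4141 = 165649, and √165649 = 407.
So n = (3 + 407) / 10 = 410/10 = 41.
Check: 41·(5·41 − 3)/2 = 4141. ✓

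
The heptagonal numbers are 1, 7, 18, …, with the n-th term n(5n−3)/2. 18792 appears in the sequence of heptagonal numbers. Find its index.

Set n(5n−3)/2 = 18792, giving 5n² − 3n − 37584 = 0.
The discriminant is 9 + 40·18792 = 751689, and √751689 = 867.
So n = (3 + 867) / 10 = 870/10 = 87.

87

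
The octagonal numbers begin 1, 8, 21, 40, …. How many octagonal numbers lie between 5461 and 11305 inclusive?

19

The n-th octagonal number is n(3n−2).
Smallest index with value ≥ 5461: n = 43 (giving 5461).
Largest index with value ≤ 11305: n = 61 (giving 11041).
Indices 43 through 61: 19 terms.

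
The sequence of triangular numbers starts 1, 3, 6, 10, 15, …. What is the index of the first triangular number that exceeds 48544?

312

Solve n(n+1)/2 > 48544 for integer n.
The largest n with value ≤ 48544 is 311 (since 48516 ≤ 48544 < 48828), so the first above is n = 312, value 48828.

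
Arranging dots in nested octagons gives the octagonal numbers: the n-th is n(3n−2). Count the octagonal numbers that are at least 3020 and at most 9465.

The n-th octagonal number is n(3n−2).
Smallest index with value ≥ 3020: n = 33 (giving 3201).
Largest index with value ≤ 9465: n = 56 (giving 9296).
Indices 33 through 56: 24 terms.

24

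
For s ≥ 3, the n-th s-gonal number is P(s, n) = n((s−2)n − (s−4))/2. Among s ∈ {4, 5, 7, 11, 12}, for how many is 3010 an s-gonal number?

s = 4: P(4, 54) = 2916 and P(4, 55) = 3025; 3010 is not s-gonal.
s = 5: P(5, 44) = 2882 and P(5, 45) = 3015; 3010 is not s-gonal.
s = 7: P(7, 35) = 3010. ✓
s = 11: P(11, 26) = 2951 and P(11, 27) = 3186; 3010 is not s-gonal.
s = 12: P(12, 24) = 2784 and P(12, 25) = 3025; 3010 is not s-gonal.
Hits: s ∈ {7} → 1.

1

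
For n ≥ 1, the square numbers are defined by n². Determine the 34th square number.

1156

34² = 1156.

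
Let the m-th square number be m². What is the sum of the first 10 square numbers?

385

Σ_{i=1}^{10} i² = 10·11·21/6 = 385.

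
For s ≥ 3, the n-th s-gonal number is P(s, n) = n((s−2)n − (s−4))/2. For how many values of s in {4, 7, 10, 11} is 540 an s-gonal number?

2

s = 4: P(4, 23) = 529 and P(4, 24) = 576; 540 is not s-gonal.
s = 7: P(7, 15) = 540. ✓
s = 10: P(10, 12) = 540. ✓
s = 11: P(11, 11) = 506 and P(11, 12) = 606; 540 is not s-gonal.
Hits: s ∈ {7, 10} → 2.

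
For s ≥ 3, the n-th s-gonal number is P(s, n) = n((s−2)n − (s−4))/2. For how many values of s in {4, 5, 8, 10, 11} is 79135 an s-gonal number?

s = 4: P(4, 281) = 78961 and P(4, 282) = 79524; 79135 is not s-gonal.
s = 5: P(5, 229) = 78547 and P(5, 230) = 79235; 79135 is not s-gonal.
s = 8: P(8, 162) = 78408 and P(8, 163) = 79381; 79135 is not s-gonal.
s = 10: P(10, 141) = 79101 and P(10, 142) = 80230; 79135 is not s-gonal.
s = 11: P(11, 133) = 79135. ✓
Hits: s ∈ {11} → 1.

1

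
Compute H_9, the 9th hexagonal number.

153

9·(2·9 − 1) = 9·17 = 153.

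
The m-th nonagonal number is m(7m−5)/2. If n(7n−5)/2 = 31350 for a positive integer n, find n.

95

Set n(7n−5)/2 = 31350, giving 7n² − 5n − 62700 = 0.
The discriminant is 25 + 56·31350 = 1755625, and √1755625 = 1325.
So n = (5 + 1325) / 14 = 1330/14 = 95.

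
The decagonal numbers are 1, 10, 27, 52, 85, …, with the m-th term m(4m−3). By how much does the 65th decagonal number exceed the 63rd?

1018

65·(4·65 − 3) = 16705 and 63·(4·63 − 3) = 15687.
Difference: 16705 − 15687 = 1018.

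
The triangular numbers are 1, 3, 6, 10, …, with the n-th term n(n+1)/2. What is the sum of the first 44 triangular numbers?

Σ i(i+1)/2 = (Σi² + Σi) / 2 over i = 1..44.
Σi = 990 and Σi² = 29370.
(1·29370 + 1·990) / 2 = 30360/2 = 15180.

15180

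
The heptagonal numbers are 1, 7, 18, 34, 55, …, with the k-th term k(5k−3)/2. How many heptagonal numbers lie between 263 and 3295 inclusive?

26

The n-th heptagonal number is n(5n−3)/2.
Smallest index with value ≥ 263: n = 11 (giving 286).
Largest index with value ≤ 3295: n = 36 (giving 3186).
Indices 11 through 36: 26 terms.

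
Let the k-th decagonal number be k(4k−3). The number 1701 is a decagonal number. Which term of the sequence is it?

21

Set n(4n−3) = 1701, giving 4n² − 3n − 1701 = 0.
So n = (3 + 165) / 8 = 168/8 = 21.
Check: 21·(4·21 − 3) = 1701. ✓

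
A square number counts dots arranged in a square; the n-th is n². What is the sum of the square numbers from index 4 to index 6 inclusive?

Σ_{i=4}^{6} i² = 91 − 14 = 77.

77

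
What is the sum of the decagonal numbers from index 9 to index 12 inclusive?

1658

Σ i(4i−3) = 4Σi² − 3Σi over i = 9..12.
Σi = 78 − 36 = 42 and Σi² = 650 − 204 = 446.
4·446 − 3·42 = 1658.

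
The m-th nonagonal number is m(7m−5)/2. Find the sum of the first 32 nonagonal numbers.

38720

Σ i(7i−5)/2 = (7Σi² − 5Σi) / 2 over i = 1..32.
Σi = 528 and Σi² = 11440.
(7·11440 − 5·528) / 2 = 77440/2 = 38720.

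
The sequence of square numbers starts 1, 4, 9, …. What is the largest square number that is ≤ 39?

36

Solve n² ≤ 39 for integer n.
n = 6 gives 36 ≤ 39, while n = 7 gives 49 > 39; so the answer is 36.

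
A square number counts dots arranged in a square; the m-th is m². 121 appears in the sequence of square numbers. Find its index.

11

We need n² = 121, so n = √121 = 11.
Check: 11² = 121. ✓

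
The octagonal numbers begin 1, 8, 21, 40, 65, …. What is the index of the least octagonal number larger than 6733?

48

Solve n(3n−2) > 6733 for integer n.
The largest n with value ≤ 6733 is 47 (since 6533 ≤ 6733 < 6816), so the first above is n = 48, value 6816.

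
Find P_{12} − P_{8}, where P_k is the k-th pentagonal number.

12·(3·12 − 1)/2 = 210 and 8·(3·8 − 1)/2 = 92.
Difference: 210 − 92 = 118.

118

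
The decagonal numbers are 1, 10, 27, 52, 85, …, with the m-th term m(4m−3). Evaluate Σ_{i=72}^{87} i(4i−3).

Σ i(4i−3) = 4Σi² − 3Σi over i = 72..87.
Σi = 3828 − 2556 = 1272 and Σi² = 223300 − 121836 = 101464.
4·101464 − 3·1272 = 402040.

402040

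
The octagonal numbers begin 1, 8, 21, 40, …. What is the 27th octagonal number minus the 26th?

157

Consecutive octagonal numbers differ by 6n − 5: here 6·27 − 5 = 157.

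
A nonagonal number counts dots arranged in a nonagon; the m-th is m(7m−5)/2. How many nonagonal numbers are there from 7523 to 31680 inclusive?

49

The n-th nonagonal number is n(7n−5)/2.
Smallest index with value ≥ 7523: n = 47 (giving 7614).
Largest index with value ≤ 31680: n = 95 (giving 31350).
Indices 47 through 95: 49 terms.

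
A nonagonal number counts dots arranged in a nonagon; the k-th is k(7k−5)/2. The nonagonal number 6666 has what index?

Set n(7n−5)/2 = 6666, giving 7n² − 5n − 13332 = 0.
The discriminant is 25 + 56·6666 = 373321, and √373321 = 611.
So n = (5 + 611) / 14 = 616/14 = 44.

44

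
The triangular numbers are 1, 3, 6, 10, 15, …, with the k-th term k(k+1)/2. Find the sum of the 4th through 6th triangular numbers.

Σ i(i+1)/2 = (Σi² + Σi) / 2 over i = 4..6.
Σi = 21 − 6 = 15 and Σi² = 91 − 14 = 77.
(1·77 + 1·15) / 2 = 92/2 = 46.

46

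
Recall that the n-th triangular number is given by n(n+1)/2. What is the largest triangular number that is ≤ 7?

Solve n(n+1)/2 ≤ 7 for integer n.
n = 3 gives 6 ≤ 7, while n = 4 gives 10 > 7; so the answer is 6.

6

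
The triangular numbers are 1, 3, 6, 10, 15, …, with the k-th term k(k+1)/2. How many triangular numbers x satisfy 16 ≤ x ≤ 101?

The n-th triangular number is n(n+1)/2.
Smallest index with value ≥ 16: n = 6 (giving 21).
Largest index with value ≤ 101: n = 13 (giving 91).
Indices 6 through 13: 8 terms.

8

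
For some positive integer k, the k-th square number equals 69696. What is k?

264

We need n² = 69696, so n = √69696 = 264.
Check: 264² = 69696. ✓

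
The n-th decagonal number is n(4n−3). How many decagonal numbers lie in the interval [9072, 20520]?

The n-th decagonal number is n(4n−3).
Smallest index with value ≥ 9072: n = 48 (giving 9072).
Largest index with value ≤ 20520: n = 72 (giving 20520).
Indices 48 through 72: 25 terms.

25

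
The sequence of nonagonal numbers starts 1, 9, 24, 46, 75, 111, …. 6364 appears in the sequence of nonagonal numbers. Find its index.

43

Set n(7n−5)/2 = 6364, giving 7n² − 5n − 12728 = 0.
So n = (5 + 597) / 14 = 602/14 = 43.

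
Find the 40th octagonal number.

4720

The 40th octagonal number is n(3n−2) with n = 40.
40·(3·40 − 2) = 40·118 = 4720.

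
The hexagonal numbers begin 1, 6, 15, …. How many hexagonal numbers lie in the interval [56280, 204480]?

The n-th hexagonal number is n(2n−1).
Smallest index with value ≥ 56280: n = 168 (giving 56280).
Largest index with value ≤ 204480: n = 320 (giving 204480).
Indices 168 through 320: 153 terms.

153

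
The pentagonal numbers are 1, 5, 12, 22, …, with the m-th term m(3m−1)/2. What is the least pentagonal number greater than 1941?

Solve n(3n−1)/2 > 1941 for integer n.
The largest n with value ≤ 1941 is 36 (since 1926 ≤ 1941 < 2035), so the first above is n = 37, value 2035.

2035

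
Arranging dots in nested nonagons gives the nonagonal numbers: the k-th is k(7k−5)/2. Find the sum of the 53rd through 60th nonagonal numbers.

Σ i(7i−5)/2 = (7Σi² − 5Σi) / 2 over i = 53..60.
Σi = 1830 − 1378 = 452 and Σi² = 73810 − 48230 = 25580.
(7·25580 − 5·452) / 2 = 176800/2 = 88400.

88400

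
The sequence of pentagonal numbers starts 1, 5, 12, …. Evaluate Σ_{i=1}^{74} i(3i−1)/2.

Σ i(3i−1)/2 = (3Σi² − Σi) / 2 over i = 1..74.
Σi = 2775 and Σi² = 137825.
(3·137825 − 1·2775) / 2 = 410700/2 = 205350.

205350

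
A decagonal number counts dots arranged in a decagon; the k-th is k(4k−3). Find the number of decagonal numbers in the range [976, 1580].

The n-th decagonal number is n(4n−3).
Smallest index with value ≥ 976: n = 16 (giving 976).
Largest index with value ≤ 1580: n = 20 (giving 1540).
Indices 16 through 20: 5 terms.

5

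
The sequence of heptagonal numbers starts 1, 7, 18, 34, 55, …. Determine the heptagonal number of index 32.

2512

The 32nd heptagonal number is n(5n−3)/2 with n = 32.
32·(5·32 − 3)/2 = 32·157/2 = 2512.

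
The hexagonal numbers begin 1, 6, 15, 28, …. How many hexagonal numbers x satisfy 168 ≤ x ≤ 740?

10

The n-th hexagonal number is n(2n−1).
Smallest index with value ≥ 168: n = 10 (giving 190).
Largest index with value ≤ 740: n = 19 (giving 703).
Indices 10 through 19: 10 terms.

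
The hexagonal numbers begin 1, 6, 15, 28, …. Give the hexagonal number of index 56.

6216

The 56th hexagonal number is n(2n−1) with n = 56.
56·(2·56 − 1) = 56·111 = 6216.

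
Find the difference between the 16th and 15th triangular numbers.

16

Consecutive triangular numbers differ by n: T_{16} − T_{15} = 16.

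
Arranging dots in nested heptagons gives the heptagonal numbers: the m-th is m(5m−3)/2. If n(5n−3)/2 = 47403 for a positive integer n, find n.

Set n(5n−3)/2 = 47403, giving 5n² − 3n − 94806 = 0.
So n = (3 + 1377) / 10 = 1380/10 = 138.
Check: 138·(5·138 − 3)/2 = 47403. ✓

138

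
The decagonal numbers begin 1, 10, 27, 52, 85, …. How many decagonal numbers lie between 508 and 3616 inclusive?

The n-th decagonal number is n(4n−3).
Smallest index with value ≥ 508: n = 12 (giving 540).
Largest index with value ≤ 3616: n = 30 (giving 3510).
Indices 12 through 30: 19 terms.

19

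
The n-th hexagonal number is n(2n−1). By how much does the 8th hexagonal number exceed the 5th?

8·(2·8 − 1) = 120 and 5·(2·5 − 1) = 45.
Difference: 120 − 45 = 75.

75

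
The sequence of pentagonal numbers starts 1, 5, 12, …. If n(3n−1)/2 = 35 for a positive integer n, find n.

5

Set n(3n−1)/2 = 35, giving 3n² − n − 70 = 0.
So n = (1 + 29) / 6 = 30/6 = 5.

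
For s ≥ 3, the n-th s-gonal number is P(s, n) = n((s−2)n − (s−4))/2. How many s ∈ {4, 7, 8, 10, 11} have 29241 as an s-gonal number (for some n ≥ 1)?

s = 4: P(4, 171) = 29241. ✓
s = 7: P(7, 108) = 28998 and P(7, 109) = 29539; 29241 is not s-gonal.
s = 8: P(8, 99) = 29205 and P(8, 100) = 29800; 29241 is not s-gonal.
s = 10: P(10, 85) = 28645 and P(10, 86) = 29326; 29241 is not s-gonal.
s = 11: P(11, 81) = 29241. ✓
Hits: s ∈ {4, 11} → 2.

2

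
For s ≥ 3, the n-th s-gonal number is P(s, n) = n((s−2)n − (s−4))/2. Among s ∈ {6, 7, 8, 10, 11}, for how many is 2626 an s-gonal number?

1

s = 6: P(6, 36) = 2556 and P(6, 37) = 2701; 2626 is not s-gonal.
s = 7: P(7, 32) = 2512 and P(7, 33) = 2673; 2626 is not s-gonal.
s = 8: P(8, 29) = 2465 and P(8, 30) = 2640; 2626 is not s-gonal.
s = 10: P(10, 26) = 2626. ✓
s = 11: P(11, 24) = 2508 and P(11, 25) = 2725; 2626 is not s-gonal.
Hits: s ∈ {10} → 1.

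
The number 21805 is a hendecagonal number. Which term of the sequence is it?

Set n(9n−7)/2 = 21805, giving 9n² − 7n − 43610 = 0.
The discriminant is 49 + 72·21805 = 1570009, and √1570009 = 1253.
So n = (7 + 1253) / 18 = 1260/18 = 70.

70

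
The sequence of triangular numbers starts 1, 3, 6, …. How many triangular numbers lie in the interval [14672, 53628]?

The n-th triangular number is n(n+1)/2.
Smallest index with value ≥ 14672: n = 171 (giving 14706).
Largest index with value ≤ 53628: n = 327 (giving 53628).
Indices 171 through 327: 157 terms.

157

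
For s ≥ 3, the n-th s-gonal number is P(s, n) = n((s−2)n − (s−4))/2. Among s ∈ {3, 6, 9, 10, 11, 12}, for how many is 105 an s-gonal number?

2

s = 3: P(3, 14) = 105. ✓
s = 6: P(6, 7) = 91 and P(6, 8) = 120; 105 is not s-gonal.
s = 9: P(9, 5) = 75 and P(9, 6) = 111; 105 is not s-gonal.
s = 10: P(10, 5) = 85 and P(10, 6) = 126; 105 is not s-gonal.
s = 11: P(11, 5) = 95 and P(11, 6) = 141; 105 is not s-gonal.
s = 12: P(12, 5) = 105. ✓
Hits: s ∈ {3, 12} → 2.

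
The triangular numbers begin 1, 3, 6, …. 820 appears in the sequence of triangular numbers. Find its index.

40

Set n(n+1)/2 = 820, giving n² + n − 1640 = 0.
The discriminant is 1 + 8·820 = 6561, and √6561 = 81.
So n = (-1 + 81) / 2 = 80/2 = 40.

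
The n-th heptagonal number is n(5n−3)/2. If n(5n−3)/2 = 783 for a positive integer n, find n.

18

Set n(5n−3)/2 = 783, giving 5n² − 3n − 1566 = 0.
The discriminant is 9 + 40·783 = 31329, and √31329 = 177.
So n = (3 + 177) / 10 = 180/10 = 18.
Check: 18·(5·18 − 3)/2 = 783. ✓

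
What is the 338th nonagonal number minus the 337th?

Consecutive nonagonal numbers differ by 7n − 6: here 7·338 − 6 = 2360.

2360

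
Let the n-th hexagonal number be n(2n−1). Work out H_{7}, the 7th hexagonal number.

The 7th hexagonal number is n(2n−1) with n = 7.
7·(2·7 − 1) = 7·13 = 91.

91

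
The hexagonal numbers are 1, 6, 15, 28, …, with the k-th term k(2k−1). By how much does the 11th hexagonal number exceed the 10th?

Consecutive hexagonal numbers differ by 4n − 3: here 4·11 − 3 = 41.

41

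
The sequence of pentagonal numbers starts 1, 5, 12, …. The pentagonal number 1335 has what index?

30

Set n(3n−1)/2 = 1335, giving 3n² − n − 2670 = 0.
The discriminant is 1 + 24·1335 = 32041, and √32041 = 179.
So n = (1 + 179) / 6 = 180/6 = 30.
Check: 30·(3·30 − 1)/2 = 1335. ✓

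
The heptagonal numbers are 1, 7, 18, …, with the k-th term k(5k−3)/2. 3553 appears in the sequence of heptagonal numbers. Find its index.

Set n(5n−3)/2 = 3553, giving 5n² − 3n − 7106 = 0.
The discriminant is 9 + 40·3553 = 142129, and √142129 = 377.
So n = (3 + 377) / 10 = 380/10 = 38.

38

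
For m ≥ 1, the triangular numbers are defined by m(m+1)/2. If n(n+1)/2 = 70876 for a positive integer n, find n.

Set n(n+1)/2 = 70876, giving n² + n − 141752 = 0.
The discriminant is 1 + 8·70876 = 567009, and √567009 = 753.
So n = (-1 + 753) / 2 = 752/2 = 376.
Check: 376·377/2 = 70876. ✓

376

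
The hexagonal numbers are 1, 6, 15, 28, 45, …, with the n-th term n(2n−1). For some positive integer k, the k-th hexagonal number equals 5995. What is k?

Set n(2n−1) = 5995, giving 2n² − n − 5995 = 0.
The discriminant is 1 + 8·5995 = 47961, and √47961 = 219.
So n = (1 + 219) / 4 = 220/4 = 55.
Check: 55·(2·55 − 1) = 5995. ✓

55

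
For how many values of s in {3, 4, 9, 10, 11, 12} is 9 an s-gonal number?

2

s = 3: P(3, 3) = 6 and P(3, 4) = 10; 9 is not s-gonal.
s = 4: P(4, 3) = 9. ✓
s = 9: P(9, 2) = 9. ✓
s = 10: P(10, 1) = 1 and P(10, 2) = 10; 9 is not s-gonal.
s = 11: P(11, 1) = 1 and P(11, 2) = 11; 9 is not s-gonal.
s = 12: P(12, 1) = 1 and P(12, 2) = 12; 9 is not s-gonal.
Hits: s ∈ {4, 9} → 2.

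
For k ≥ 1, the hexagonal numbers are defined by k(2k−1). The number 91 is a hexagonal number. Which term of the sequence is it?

Set n(2n−1) = 91, giving 2n² − n − 91 = 0.
The discriminant is 1 + 8·91 = 729, and √729 = 27.
So n = (1 + 27) / 4 = 28/4 = 7.

7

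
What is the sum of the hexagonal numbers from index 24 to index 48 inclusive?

Σ i(2i−1) = 2Σi² − Σi over i = 24..48.
Σi = 1176 − 276 = 900 and Σi² = 38024 − 4324 = 33700.
2·33700 − 1·900 = 66500.

66500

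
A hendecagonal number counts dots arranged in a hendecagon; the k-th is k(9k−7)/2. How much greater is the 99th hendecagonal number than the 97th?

1757

99·(9·99 − 7)/2 = 43758 and 97·(9·97 − 7)/2 = 42001.
Difference: 43758 − 42001 = 1757.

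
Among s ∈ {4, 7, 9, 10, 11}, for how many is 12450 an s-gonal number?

s = 4: P(4, 111) = 12321 and P(4, 112) = 12544; 12450 is not s-gonal.
s = 7: P(7, 70) = 12145 and P(7, 71) = 12496; 12450 is not s-gonal.
s = 9: P(9, 60) = 12450. ✓
s = 10: P(10, 56) = 12376 and P(10, 57) = 12825; 12450 is not s-gonal.
s = 11: P(11, 52) = 11986 and P(11, 53) = 12455; 12450 is not s-gonal.
Hits: s ∈ {9} → 1.

1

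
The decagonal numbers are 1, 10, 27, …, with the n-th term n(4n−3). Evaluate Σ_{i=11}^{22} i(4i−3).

Σ i(4i−3) = 4Σi² − 3Σi over i = 11..22.
Σi = 253 − 55 = 198 and Σi² = 3795 − 385 = 3410.
4·3410 − 3·198 = 13046.

13046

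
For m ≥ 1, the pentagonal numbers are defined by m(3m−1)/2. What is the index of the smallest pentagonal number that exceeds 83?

Solve n(3n−1)/2 > 83 for integer n.
The largest n with value ≤ 83 is 7 (since 70 ≤ 83 < 92), so the first above is n = 8, value 92.

8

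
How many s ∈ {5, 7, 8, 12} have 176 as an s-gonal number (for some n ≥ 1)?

s = 5: P(5, 11) = 176. ✓
s = 7: P(7, 8) = 148 and P(7, 9) = 189; 176 is not s-gonal.
s = 8: P(8, 8) = 176. ✓
s = 12: P(12, 6) = 156 and P(12, 7) = 217; 176 is not s-gonal.
Hits: s ∈ {5, 8} → 2.

2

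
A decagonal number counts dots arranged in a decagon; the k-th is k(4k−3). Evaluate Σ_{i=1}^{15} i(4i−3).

Σ i(4i−3) = 4Σi² − 3Σi over i = 1..15.
Σi = 120 and Σi² = 1240.
4·1240 − 3·120 = 4600.

4600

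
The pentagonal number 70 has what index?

Set n(3n−1)/2 = 70, giving 3n² − n − 140 = 0.
The discriminant is 1 + 24·70 = 1681, and √1681 = 41.
So n = (1 + 41) / 6 = 42/6 = 7.

7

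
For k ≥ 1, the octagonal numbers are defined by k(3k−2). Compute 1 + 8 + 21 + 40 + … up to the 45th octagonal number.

92115

Σ i(3i−2) = 3Σi² − 2Σi over i = 1..45.
Σi = 1035 and Σi² = 31395.
3·31395 − 2·1035 = 92115.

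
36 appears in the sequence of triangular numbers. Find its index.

Set n(n+1)/2 = 36, giving n² + n − 72 = 0.
So n = (-1 + 17) / 2 = 16/2 = 8.

8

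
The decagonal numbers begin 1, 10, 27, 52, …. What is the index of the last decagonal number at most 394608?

314

Solve n(4n−3) ≤ 394608 for integer n.
n = 314 gives 393442 ≤ 394608, while n = 315 gives 395955 > 394608; so the answer is index 314.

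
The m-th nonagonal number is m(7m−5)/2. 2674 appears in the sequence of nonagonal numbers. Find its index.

Set n(7n−5)/2 = 2674, giving 7n² − 5n − 5348 = 0.
The discriminant is 25 + 56·2674 = 149769, and √149769 = 387.
So n = (5 + 387) / 14 = 392/14 = 28.

28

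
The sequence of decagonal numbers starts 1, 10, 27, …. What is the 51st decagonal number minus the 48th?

1179

51·(4·51 − 3) = 10251 and 48·(4·48 − 3) = 9072.
Difference: 10251 − 9072 = 1179.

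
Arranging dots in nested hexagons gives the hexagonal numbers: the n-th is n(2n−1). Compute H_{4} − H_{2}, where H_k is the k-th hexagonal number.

4·(2·4 − 1) = 28 and 2·(2·2 − 1) = 6.
Difference: 28 − 6 = 22.

22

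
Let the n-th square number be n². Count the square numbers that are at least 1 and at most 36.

6

The n-th square number is n².
Smallest index with value ≥ 1: n = 1 (giving 1).
Largest index with value ≤ 36: n = 6 (giving 36).
Indices 1 through 6: 6 terms.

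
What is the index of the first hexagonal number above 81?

Solve n(2n−1) > 81 for integer n.
The largest n with value ≤ 81 is 6 (since 66 ≤ 81 < 91), so the first above is n = 7, value 91.

7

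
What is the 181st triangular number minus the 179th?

181·182/2 = 16471 and 179·180/2 = 16110.
Difference: 16471 − 16110 = 361.

361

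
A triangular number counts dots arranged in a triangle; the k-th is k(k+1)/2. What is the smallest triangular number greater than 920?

946

Solve n(n+1)/2 > 920 for integer n.
The largest n with value ≤ 920 is 42 (since 903 ≤ 920 < 946), so the first above is n = 43, value 946.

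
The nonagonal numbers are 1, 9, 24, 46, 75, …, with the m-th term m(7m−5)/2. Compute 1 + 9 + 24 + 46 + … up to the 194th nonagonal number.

8536970

Σ i(7i−5)/2 = (7Σi² − 5Σi) / 2 over i = 1..194.
Σi = 18915 and Σi² = 2452645.
(7·2452645 − 5·18915) / 2 = 17073940/2 = 8536970.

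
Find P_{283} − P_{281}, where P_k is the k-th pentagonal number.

283·(3·283 − 1)/2 = 119992 and 281·(3·281 − 1)/2 = 118301.
Difference: 119992 − 118301 = 1691.

1691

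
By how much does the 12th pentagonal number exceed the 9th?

93

12·(3·12 − 1)/2 = 210 and 9·(3·9 − 1)/2 = 117.
Difference: 210 − 117 = 93.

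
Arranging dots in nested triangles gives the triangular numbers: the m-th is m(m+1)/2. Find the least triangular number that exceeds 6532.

Solve n(n+1)/2 > 6532 for integer n.
The largest n with value ≤ 6532 is 113 (since 6441 ≤ 6532 < 6555), so the first above is n = 114, value 6555.

6555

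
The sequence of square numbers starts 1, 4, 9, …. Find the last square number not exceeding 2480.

Solve n² ≤ 2480 for integer n.
n = 49 gives 2401 ≤ 2480, while n = 50 gives 2500 > 2480; so the answer is 2401.

2401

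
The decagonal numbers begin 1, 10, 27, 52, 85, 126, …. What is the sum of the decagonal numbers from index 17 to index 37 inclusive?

Σ i(4i−3) = 4Σi² − 3Σi over i = 17..37.
Σi = 703 − 136 = 567 and Σi² = 17575 − 1496 = 16079.
4·16079 − 3·567 = 62615.

62615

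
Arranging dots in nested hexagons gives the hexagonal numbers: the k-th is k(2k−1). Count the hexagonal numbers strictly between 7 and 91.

The n-th hexagonal number is n(2n−1).
Smallest index with value > 7: n = 3 (giving 15).
Largest index with value < 91: n = 6 (giving 66).
Indices 3 through 6: 4 terms.

4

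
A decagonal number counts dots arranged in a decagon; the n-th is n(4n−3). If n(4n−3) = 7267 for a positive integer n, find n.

Set n(4n−3) = 7267, giving 4n² − 3n − 7267 = 0.
So n = (3 + 341) / 8 = 344/8 = 43.
Check: 43·(4·43 − 3) = 7267. ✓

43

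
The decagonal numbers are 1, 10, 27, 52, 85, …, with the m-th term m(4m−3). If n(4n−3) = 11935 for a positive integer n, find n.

55

Set n(4n−3) = 11935, giving 4n² − 3n − 11935 = 0.
So n = (3 + 437) / 8 = 440/8 = 55.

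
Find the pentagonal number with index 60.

60·(3·60 − 1)/2 = 60·179/2 = 5370.

5370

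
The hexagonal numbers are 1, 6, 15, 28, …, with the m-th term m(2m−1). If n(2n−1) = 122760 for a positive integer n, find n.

Set n(2n−1) = 122760, giving 2n² − n − 122760 = 0.
The discriminant is 1 + 8·122760 = 982081, and √982081 = 991.
So n = (1 + 991) / 4 = 992/4 = 248.

248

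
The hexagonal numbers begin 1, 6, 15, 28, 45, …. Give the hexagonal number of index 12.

The 12th hexagonal number is n(2n−1) with n = 12.
12·(2·12 − 1) = 12·23 = 276.

276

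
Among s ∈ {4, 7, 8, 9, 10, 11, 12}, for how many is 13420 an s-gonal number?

1

s = 4: P(4, 115) = 13225 and P(4, 116) = 13456; 13420 is not s-gonal.
s = 7: P(7, 73) = 13213 and P(7, 74) = 13579; 13420 is not s-gonal.
s = 8: P(8, 67) = 13333 and P(8, 68) = 13736; 13420 is not s-gonal.
s = 9: P(9, 62) = 13299 and P(9, 63) = 13734; 13420 is not s-gonal.
s = 10: P(10, 58) = 13282 and P(10, 59) = 13747; 13420 is not s-gonal.
s = 11: P(11, 55) = 13420. ✓
s = 12: P(12, 52) = 13312 and P(12, 53) = 13833; 13420 is not s-gonal.
Hits: s ∈ {11} → 1.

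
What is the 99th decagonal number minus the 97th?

99·(4·99 − 3) = 38907 and 97·(4·97 − 3) = 37345.
Difference: 38907 − 37345 = 1562.

1562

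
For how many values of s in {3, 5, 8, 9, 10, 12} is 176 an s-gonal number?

2

s = 3: P(3, 18) = 171 and P(3, 19) = 190; 176 is not s-gonal.
s = 5: P(5, 11) = 176. ✓
s = 8: P(8, 8) = 176. ✓
s = 9: P(9, 7) = 154 and P(9, 8) = 204; 176 is not s-gonal.
s = 10: P(10, 7) = 175 and P(10, 8) = 232; 176 is not s-gonal.
s = 12: P(12, 6) = 156 and P(12, 7) = 217; 176 is not s-gonal.
Hits: s ∈ {5, 8} → 2.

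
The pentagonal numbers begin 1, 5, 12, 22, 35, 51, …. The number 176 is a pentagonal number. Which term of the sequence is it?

11

Set n(3n−1)/2 = 176, giving 3n² − n − 352 = 0.
The discriminant is 1 + 24·176 = 4225, and √4225 = 65.
So n = (1 + 65) / 6 = 66/6 = 11.
Check: 11·(3·11 − 1)/2 = 176. ✓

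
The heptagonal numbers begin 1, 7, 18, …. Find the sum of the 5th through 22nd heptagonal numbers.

9048

Σ i(5i−3)/2 = (5Σi² − 3Σi) / 2 over i = 5..22.
Σi = 253 − 10 = 243 and Σi² = 3795 − 30 = 3765.
(5·3765 − 3·243) / 2 = 18096/2 = 9048.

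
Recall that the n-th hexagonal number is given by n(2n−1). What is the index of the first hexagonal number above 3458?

42

Solve n(2n−1) > 3458 for integer n.
The largest n with value ≤ 3458 is 41 (since 3321 ≤ 3458 < 3486), so the first above is n = 42, value 3486.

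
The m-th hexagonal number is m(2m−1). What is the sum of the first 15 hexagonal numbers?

2360

Σ i(2i−1) = 2Σi² − Σi over i = 1..15.
Σi = 120 and Σi² = 1240.
2·1240 − 1·120 = 2360.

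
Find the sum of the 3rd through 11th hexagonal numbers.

939

Σ i(2i−1) = 2Σi² − Σi over i = 3..11.
Σi = 66 − 3 = 63 and Σi² = 506 − 5 = 501.
2·501 − 1·63 = 939.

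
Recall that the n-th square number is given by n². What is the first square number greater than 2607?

Solve n² > 2607 for integer n.
The largest n with value ≤ 2607 is 51 (since 2601 ≤ 2607 < 2704), so the first above is n = 52, value 2704.

2704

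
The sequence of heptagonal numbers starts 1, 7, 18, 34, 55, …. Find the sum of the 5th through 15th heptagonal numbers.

2860

Σ i(5i−3)/2 = (5Σi² − 3Σi) / 2 over i = 5..15.
Σi = 120 − 10 = 110 and Σi² = 1240 − 30 = 1210.
(5·1210 − 3·110) / 2 = 5720/2 = 2860.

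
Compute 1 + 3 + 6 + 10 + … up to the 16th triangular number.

816

Σ i(i+1)/2 = (Σi² + Σi) / 2 over i = 1..16.
Σi = 136 and Σi² = 1496.
(1·1496 + 1·136) / 2 = 1632/2 = 816.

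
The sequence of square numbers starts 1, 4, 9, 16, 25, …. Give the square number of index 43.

The 43rd square number is n² with n = 43.
43² = 1849.

1849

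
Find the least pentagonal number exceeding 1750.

Solve n(3n−1)/2 > 1750 for integer n.
The largest n with value ≤ 1750 is 34 (since 1717 ≤ 1750 < 1820), so the first above is n = 35, value 1820.

1820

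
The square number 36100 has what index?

190

We need n² = 36100, so n = √36100 = 190.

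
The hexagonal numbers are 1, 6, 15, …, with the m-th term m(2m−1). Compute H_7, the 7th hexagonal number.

91

The 7th hexagonal number is n(2n−1) with n = 7.
7·(2·7 − 1) = 7·13 = 91.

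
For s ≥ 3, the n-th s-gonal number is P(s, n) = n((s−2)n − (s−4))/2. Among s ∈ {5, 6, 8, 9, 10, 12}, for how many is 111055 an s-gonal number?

1

s = 5: P(5, 272) = 110840 and P(5, 273) = 111657; 111055 is not s-gonal.
s = 6: P(6, 235) = 110215 and P(6, 236) = 111156; 111055 is not s-gonal.
s = 8: P(8, 192) = 110208 and P(8, 193) = 111361; 111055 is not s-gonal.
s = 9: P(9, 178) = 110449 and P(9, 179) = 111696; 111055 is not s-gonal.
s = 10: P(10, 167) = 111055. ✓
s = 12: P(12, 149) = 110409 and P(12, 150) = 111900; 111055 is not s-gonal.
Hits: s ∈ {10} → 1.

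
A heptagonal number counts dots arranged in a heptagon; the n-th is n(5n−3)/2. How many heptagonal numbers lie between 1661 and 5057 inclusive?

19

The n-th heptagonal number is n(5n−3)/2.
Smallest index with value ≥ 1661: n = 27 (giving 1782).
Largest index with value ≤ 5057: n = 45 (giving 4995).
Indices 27 through 45: 19 terms.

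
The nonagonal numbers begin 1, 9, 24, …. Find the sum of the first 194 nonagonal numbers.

8536970

Σ i(7i−5)/2 = (7Σi² − 5Σi) / 2 over i = 1..194.
Σi = 18915 and Σi² = 2452645.
(7·2452645 − 5·18915) / 2 = 17073940/2 = 8536970.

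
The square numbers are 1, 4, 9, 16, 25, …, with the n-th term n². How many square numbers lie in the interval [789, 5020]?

The n-th square number is n².
Smallest index with value ≥ 789: n = 29 (giving 841).
Largest index with value ≤ 5020: n = 70 (giving 4900).
Indices 29 through 70: 42 terms.

42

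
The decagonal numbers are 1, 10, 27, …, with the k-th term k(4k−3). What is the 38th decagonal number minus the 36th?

586

38·(4·38 − 3) = 5662 and 36·(4·36 − 3) = 5076.
Difference: 5662 − 5076 = 586.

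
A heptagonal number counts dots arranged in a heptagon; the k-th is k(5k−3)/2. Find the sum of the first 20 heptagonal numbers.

6860

Σ i(5i−3)/2 = (5Σi² − 3Σi) / 2 over i = 1..20.
Σi = 210 and Σi² = 2870.
(5·2870 − 3·210) / 2 = 13720/2 = 6860.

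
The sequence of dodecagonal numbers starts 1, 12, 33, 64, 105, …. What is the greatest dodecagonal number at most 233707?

Solve n(5n−4) ≤ 233707 for integer n.
n = 216 gives 232416 ≤ 233707, while n = 217 gives 234577 > 233707; so the answer is 232416.

232416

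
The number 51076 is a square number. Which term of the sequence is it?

226

We need n² = 51076, so n = √51076 = 226.
Check: 226² = 51076. ✓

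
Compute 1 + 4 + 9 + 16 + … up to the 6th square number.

Σ_{i=1}^{6} i² = 6·7·13/6 = 91.

91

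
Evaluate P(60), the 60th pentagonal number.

The 60th pentagonal number is n(3n−1)/2 with n = 60.
60·(3·60 − 1)/2 = 60·179/2 = 5370.

5370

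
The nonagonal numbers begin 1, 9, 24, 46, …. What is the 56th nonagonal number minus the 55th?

Consecutive nonagonal numbers differ by 7n − 6: here 7·56 − 6 = 386.

386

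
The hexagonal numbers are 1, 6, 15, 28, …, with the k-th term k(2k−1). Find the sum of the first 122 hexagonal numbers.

1217987

Σ i(2i−1) = 2Σi² − Σi over i = 1..122.
Σi = 7503 and Σi² = 612745.
2·612745 − 1·7503 = 1217987.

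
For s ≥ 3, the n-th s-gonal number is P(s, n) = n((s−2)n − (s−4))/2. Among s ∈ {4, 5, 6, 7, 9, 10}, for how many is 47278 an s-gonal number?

1

s = 4: P(4, 217) = 47089 and P(4, 218) = 47524; 47278 is not s-gonal.
s = 5: P(5, 177) = 46905 and P(5, 178) = 47437; 47278 is not s-gonal.
s = 6: P(6, 154) = 47278. ✓
s = 7: P(7, 137) = 46717 and P(7, 138) = 47403; 47278 is not s-gonal.
s = 9: P(9, 116) = 46806 and P(9, 117) = 47619; 47278 is not s-gonal.
s = 10: P(10, 109) = 47197 and P(10, 110) = 48070; 47278 is not s-gonal.
Hits: s ∈ {6} → 1.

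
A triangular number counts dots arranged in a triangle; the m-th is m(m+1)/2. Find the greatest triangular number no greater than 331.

Solve n(n+1)/2 ≤ 331 for integer n.
n = 25 gives 325 ≤ 331, while n = 26 gives 351 > 331; so the answer is 325.

325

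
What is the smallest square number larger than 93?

Solve n² > 93 for integer n.
The largest n with value ≤ 93 is 9 (since 81 ≤ 93 < 100), so the first above is n = 10, value 100.

100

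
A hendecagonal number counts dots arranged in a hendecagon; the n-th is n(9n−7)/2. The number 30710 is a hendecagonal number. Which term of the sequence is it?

Set n(9n−7)/2 = 30710, giving 9n² − 7n − 61420 = 0.
So n = (7 + 1487) / 18 = 1494/18 = 83.

83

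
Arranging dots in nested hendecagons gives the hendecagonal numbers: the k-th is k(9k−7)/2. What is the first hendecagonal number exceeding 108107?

Solve n(9n−7)/2 > 108107 for integer n.
The largest n with value ≤ 108107 is 155 (since 107570 ≤ 108107 < 108966), so the first above is n = 156, value 108966.

108966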